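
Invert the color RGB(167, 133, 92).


Invert: (255-R, 255-G, 255-B)
R: 255-167 = 88
G: 255-133 = 122
B: 255-92 = 163
= RGB(88, 122, 163)


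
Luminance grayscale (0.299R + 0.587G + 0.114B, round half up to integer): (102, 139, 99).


Gray = 0.299×R + 0.587×G + 0.114×B
Gray = 0.299×102 + 0.587×139 + 0.114×99
Gray = 30.498 + 81.593 + 11.286
Gray = 123.377 → round half up → 123
Gray = 123


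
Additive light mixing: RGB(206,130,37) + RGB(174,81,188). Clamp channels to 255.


Additive: each channel = min(255, C₁+C₂)
R: 206+174 = 380 → 255
G: 130+81 = 211 → 211
B: 37+188 = 225 → 225
= RGB(255, 211, 225)


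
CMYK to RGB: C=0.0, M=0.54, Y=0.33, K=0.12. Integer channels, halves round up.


R = 255 × (1-C) × (1-K) = 255 × 1.00 × 0.88 = 224.4 → 224
G = 255 × (1-M) × (1-K) = 255 × 0.46 × 0.88 = 103.224 → 103
B = 255 × (1-Y) × (1-K) = 255 × 0.67 × 0.88 = 150.348 → 150
= RGB(224, 103, 150)


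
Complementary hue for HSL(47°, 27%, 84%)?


Complement = opposite side of color wheel = hue + 180°
H' = (47 + 180) mod 360 = 227°
S and L unchanged.
= HSL(227°, 27%, 84%)


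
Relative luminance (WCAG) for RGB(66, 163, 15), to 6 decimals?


Linearize each channel (sRGB transfer function): c = v/255; c_lin = c/12.92 if c ≤ 0.04045, else ((c+0.055)/1.055)^2.4
  R: 66/255 ≈ 0.258824 > 0.04045 → ((0.258824+0.055)/1.055)^2.4 ≈ 0.054480
  G: 163/255 ≈ 0.639216 > 0.04045 → ((0.639216+0.055)/1.055)^2.4 ≈ 0.366253
  B: 15/255 ≈ 0.058824 > 0.04045 → ((0.058824+0.055)/1.055)^2.4 ≈ 0.004777
R_lin = 0.054480, G_lin = 0.366253, B_lin = 0.004777
L = 0.2126×R + 0.7152×G + 0.0722×B
L = 0.2126×0.054480 + 0.7152×0.366253 + 0.0722×0.004777
L ≈ 0.273871


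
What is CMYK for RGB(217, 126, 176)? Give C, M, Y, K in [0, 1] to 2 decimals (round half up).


R'=217/255≈0.8510, G'=126/255≈0.4941, B'=176/255≈0.6902
K = 1 - max(R',G',B') = 1 - 217/255 = 38/255 = 0.14901… → 0.15
(1-R'-K)/(1-K) simplifies to (max-R)/max with max = 217:
C = (217-217)/217 = 0/217 = 0 → 0.00
M = (217-126)/217 = 91/217 = 0.41935… → 0.42
Y = (217-176)/217 = 41/217 = 0.18894… → 0.19
= CMYK(0.00, 0.42, 0.19, 0.15)


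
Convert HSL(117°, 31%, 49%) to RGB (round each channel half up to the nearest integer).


H=117°, S=0.31, L=0.49
C = (1-|2L-1|)×S = (1-|-0.02|)×0.31 = 0.3038
H' = H/60 = 117/60 ≈ 1.9500; X = C×(1-|H' mod 2 - 1|) = 0.01519
m = L - C/2 = 0.49 - 0.1519 = 0.3381
Sector ⌊H'⌋ = 1 → (R',G',B') = (0.01519, 0.3038, 0.0)
RGB = ((R'+m)×255, (G'+m)×255, (B'+m)×255) = (90.08895, 163.6845, 86.2155)
Round half up → RGB(90, 164, 86)


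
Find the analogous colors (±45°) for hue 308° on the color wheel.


Base hue: 308°
Left analog: (308 - 45) mod 360 = 263°
Right analog: (308 + 45) mod 360 = 353°
Analogous hues = 263° and 353°


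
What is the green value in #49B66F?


Color: #49B66F
R = 49 = 73
G = B6 = 182
B = 6F = 111
Green = 182


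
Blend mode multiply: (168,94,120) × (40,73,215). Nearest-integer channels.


Multiply: C = A×B/255, rounded to nearest integer
R: 168×40/255 = 6720/255 ≈ 26.353 → 26
G: 94×73/255 = 6862/255 ≈ 26.910 → 27
B: 120×215/255 = 25800/255 ≈ 101.176 → 101
= RGB(26, 27, 101)


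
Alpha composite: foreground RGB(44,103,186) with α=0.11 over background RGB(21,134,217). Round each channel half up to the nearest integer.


C = α×F + (1-α)×B, with 1-α = 0.89
R: 0.11×44 + 0.89×21 = 4.84 + 18.69 = 23.53 → 24
G: 0.11×103 + 0.89×134 = 11.33 + 119.26 = 130.59 → 131
B: 0.11×186 + 0.89×217 = 20.46 + 193.13 = 213.59 → 214
= RGB(24, 131, 214)


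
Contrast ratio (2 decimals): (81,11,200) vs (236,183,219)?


Linearize each sRGB channel c=v/255: c/12.92 if c ≤ 0.04045 else ((c+0.055)/1.055)^2.4
L = 0.2126×R_lin + 0.7152×G_lin + 0.0722×B_lin
Color 1 (81,11,200):
  R=81: 81/255≈0.3176 > 0.04045 → ((0.3176+0.055)/1.055)^2.4 ≈ 0.08228
  G=11: 11/255≈0.0431 > 0.04045 → ((0.0431+0.055)/1.055)^2.4 ≈ 0.00335
  B=200: 200/255≈0.7843 > 0.04045 → ((0.7843+0.055)/1.055)^2.4 ≈ 0.57758
  L1 = 0.2126×0.08228 + 0.7152×0.00335 + 0.0722×0.57758 ≈ 0.06159
Color 2 (236,183,219):
  R=236: 236/255≈0.9255 > 0.04045 → ((0.9255+0.055)/1.055)^2.4 ≈ 0.83880
  G=183: 183/255≈0.7176 > 0.04045 → ((0.7176+0.055)/1.055)^2.4 ≈ 0.47353
  B=219: 219/255≈0.8588 > 0.04045 → ((0.8588+0.055)/1.055)^2.4 ≈ 0.70838
  L2 = 0.2126×0.83880 + 0.7152×0.47353 + 0.0722×0.70838 ≈ 0.56814
Lighter = 0.56814, Darker = 0.06159
Ratio = (L_lighter + 0.05) / (L_darker + 0.05)
Ratio = (0.56814 + 0.05) / (0.06159 + 0.05) = 0.61814 / 0.11159 ≈ 5.5395
Ratio ≈ 5.54:1


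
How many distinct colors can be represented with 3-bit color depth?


Colors = 2^bits = 2^3
= 8 colors


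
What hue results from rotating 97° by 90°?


New hue = (H + rotation) mod 360
New hue = (97 + 90) mod 360
= 187 mod 360
= 187°


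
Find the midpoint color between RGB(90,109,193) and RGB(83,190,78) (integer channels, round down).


Midpoint: each channel = ⌊(C₁+C₂)/2⌋
R: ⌊(90+83)/2⌋ = 86
G: ⌊(109+190)/2⌋ = 149
B: ⌊(193+78)/2⌋ = 135
= RGB(86, 149, 135)


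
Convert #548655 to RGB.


54 → 84 (R)
86 → 134 (G)
55 → 85 (B)
= RGB(84, 134, 85)


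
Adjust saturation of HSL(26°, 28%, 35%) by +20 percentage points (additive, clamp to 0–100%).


Original S = 28%
Adjustment = +20 percentage points
New S = 28 + (20) = 48
Clamp to [0, 100] → 48
= HSL(26°, 48%, 35%)


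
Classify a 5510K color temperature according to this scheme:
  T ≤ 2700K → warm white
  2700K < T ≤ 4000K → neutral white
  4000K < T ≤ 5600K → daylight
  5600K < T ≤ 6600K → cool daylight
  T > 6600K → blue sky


Temperature: 5510K
4000K < 5510K ≤ 5600K → daylight
Classification: daylight


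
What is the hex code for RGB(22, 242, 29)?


R = 22 → 16 (hex)
G = 242 → F2 (hex)
B = 29 → 1D (hex)
Hex = #16F21D


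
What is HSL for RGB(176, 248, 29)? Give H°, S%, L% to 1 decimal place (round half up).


Normalize: R'=176/255≈0.6902, G'=248/255≈0.9725, B'=29/255≈0.1137
Max=248/255, Min=29/255, Δ=Max-Min=219/255
L = (Max+Min)/2 = (248+29)/510 = 277/510 = 0.54313… → L = 54.3%
L > 0.5 → S = Δ/(2-Max-Min) = 219/(510-248-29) = 219/233 = 0.93991… → S = 94.0%
(the 1/255 factors cancel in S and H, so raw channel differences can be used)
Max is G' → H = 60 × ((B-R)/Δ + 2) = 60 × ((29-176)/219 + 2)
  -147/219 + 2 = -0.6712… + 2 = 1.3287…
  H = 60 × 1.3287… = 79.726…° → H = 79.7°
= HSL(79.7°, 94.0%, 54.3%)


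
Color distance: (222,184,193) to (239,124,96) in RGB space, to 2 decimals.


d = √[(R₁-R₂)² + (G₁-G₂)² + (B₁-B₂)²]
d = √[(222-239)² + (184-124)² + (193-96)²]
d = √[289 + 3600 + 9409]
d = √13298
d ≈ 115.32


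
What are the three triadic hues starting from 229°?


Triadic: equally spaced at 120° intervals
H1 = 229°
H2 = (229 + 120) mod 360 = 349°
H3 = (229 + 240) mod 360 = 109°
Triadic = 229°, 349°, 109°


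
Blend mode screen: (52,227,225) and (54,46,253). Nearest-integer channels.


Screen: C = 255 - (255-A)×(255-B)/255, rounded to nearest integer
R: 255 - (255-52)×(255-54)/255 = 255 - 40803/255 ≈ 255 - 160.012 = 94.988 → 95
G: 255 - (255-227)×(255-46)/255 = 255 - 5852/255 ≈ 255 - 22.949 = 232.051 → 232
B: 255 - (255-225)×(255-253)/255 = 255 - 60/255 ≈ 255 - 0.235 = 254.765 → 255
= RGB(95, 232, 255)


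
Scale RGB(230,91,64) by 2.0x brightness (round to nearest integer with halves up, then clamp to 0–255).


Multiply each channel by 2.0, round half up, clamp to [0, 255]
R: 230×2.0 = 460 → clamp → 255
G: 91×2.0 = 182
B: 64×2.0 = 128
= RGB(255, 182, 128)


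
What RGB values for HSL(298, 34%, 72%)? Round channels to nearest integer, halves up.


H=298°, S=0.34, L=0.72
C = (1-|2L-1|)×S = (1-|0.44|)×0.34 = 0.1904
H' = H/60 = 298/60 ≈ 4.9667; X = C×(1-|H' mod 2 - 1|) ≈ 0.1841
m = L - C/2 = 0.72 - 0.0952 = 0.6248
Sector ⌊H'⌋ = 4 → (R',G',B') = (≈0.1841, 0.0, 0.1904)
RGB = ((R'+m)×255, (G'+m)×255, (B'+m)×255) = (206.2576, 159.324, 207.876)
Round half up → RGB(206, 159, 208)


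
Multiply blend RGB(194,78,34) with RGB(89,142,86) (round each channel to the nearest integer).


Multiply: C = A×B/255, rounded to nearest integer
R: 194×89/255 = 17266/255 ≈ 67.710 → 68
G: 78×142/255 = 11076/255 ≈ 43.435 → 43
B: 34×86/255 = 2924/255 ≈ 11.467 → 11
= RGB(68, 43, 11)


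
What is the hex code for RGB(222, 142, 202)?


R = 222 → DE (hex)
G = 142 → 8E (hex)
B = 202 → CA (hex)
Hex = #DE8ECA


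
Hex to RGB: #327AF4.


32 → 50 (R)
7A → 122 (G)
F4 → 244 (B)
= RGB(50, 122, 244)


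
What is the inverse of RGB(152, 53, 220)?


Invert: (255-R, 255-G, 255-B)
R: 255-152 = 103
G: 255-53 = 202
B: 255-220 = 35
= RGB(103, 202, 35)


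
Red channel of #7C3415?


Color: #7C3415
R = 7C = 124
G = 34 = 52
B = 15 = 21
Red = 124


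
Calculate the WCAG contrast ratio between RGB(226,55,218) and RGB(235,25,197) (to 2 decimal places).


Linearize each sRGB channel c=v/255: c/12.92 if c ≤ 0.04045 else ((c+0.055)/1.055)^2.4
L = 0.2126×R_lin + 0.7152×G_lin + 0.0722×B_lin
Color 1 (226,55,218):
  R=226: 226/255≈0.8863 > 0.04045 → ((0.8863+0.055)/1.055)^2.4 ≈ 0.76052
  G=55: 55/255≈0.2157 > 0.04045 → ((0.2157+0.055)/1.055)^2.4 ≈ 0.03820
  B=218: 218/255≈0.8549 > 0.04045 → ((0.8549+0.055)/1.055)^2.4 ≈ 0.70110
  L1 = 0.2126×0.76052 + 0.7152×0.03820 + 0.0722×0.70110 ≈ 0.23963
Color 2 (235,25,197):
  R=235: 235/255≈0.9216 > 0.04045 → ((0.9216+0.055)/1.055)^2.4 ≈ 0.83077
  G=25: 25/255≈0.0980 > 0.04045 → ((0.0980+0.055)/1.055)^2.4 ≈ 0.00972
  B=197: 197/255≈0.7725 > 0.04045 → ((0.7725+0.055)/1.055)^2.4 ≈ 0.55834
  L2 = 0.2126×0.83077 + 0.7152×0.00972 + 0.0722×0.55834 ≈ 0.22389
Lighter = 0.23963, Darker = 0.22389
Ratio = (L_lighter + 0.05) / (L_darker + 0.05)
Ratio = (0.23963 + 0.05) / (0.22389 + 0.05) = 0.28963 / 0.27389 ≈ 1.0575
Ratio ≈ 1.06:1


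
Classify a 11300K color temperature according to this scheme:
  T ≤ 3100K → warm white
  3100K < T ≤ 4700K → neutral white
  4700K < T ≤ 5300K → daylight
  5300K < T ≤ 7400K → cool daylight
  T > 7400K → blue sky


Temperature: 11300K
11300K > 7400K → blue sky
Classification: blue sky


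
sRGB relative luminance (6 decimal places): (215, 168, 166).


Linearize each channel (sRGB transfer function): c = v/255; c_lin = c/12.92 if c ≤ 0.04045, else ((c+0.055)/1.055)^2.4
  R: 215/255 ≈ 0.843137 > 0.04045 → ((0.843137+0.055)/1.055)^2.4 ≈ 0.679542
  G: 168/255 ≈ 0.658824 > 0.04045 → ((0.658824+0.055)/1.055)^2.4 ≈ 0.391572
  B: 166/255 ≈ 0.650980 > 0.04045 → ((0.650980+0.055)/1.055)^2.4 ≈ 0.381326
R_lin = 0.679542, G_lin = 0.391572, B_lin = 0.381326
L = 0.2126×R + 0.7152×G + 0.0722×B
L = 0.2126×0.679542 + 0.7152×0.391572 + 0.0722×0.381326
L ≈ 0.452055


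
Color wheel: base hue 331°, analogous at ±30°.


Base hue: 331°
Left analog: (331 - 30) mod 360 = 301°
Right analog: (331 + 30) mod 360 = 1°
Analogous hues = 301° and 1°


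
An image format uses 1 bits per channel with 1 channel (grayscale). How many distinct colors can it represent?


Total bits = 1 bits/channel × 1 channels = 1 bits
Distinct colors = 2^1
= 2 colors


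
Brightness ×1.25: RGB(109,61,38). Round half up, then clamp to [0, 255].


Multiply each channel by 1.25, round half up, clamp to [0, 255]
R: 109×1.25 = 136.25 → round → 136
G: 61×1.25 = 76.25 → round → 76
B: 38×1.25 = 47.5 → round → 48
= RGB(136, 76, 48)


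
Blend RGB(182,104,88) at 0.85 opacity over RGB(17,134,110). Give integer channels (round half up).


C = α×F + (1-α)×B, with 1-α = 0.15
R: 0.85×182 + 0.15×17 = 154.70 + 2.55 = 157.25 → 157
G: 0.85×104 + 0.15×134 = 88.40 + 20.10 = 108.50 → 109
B: 0.85×88 + 0.15×110 = 74.80 + 16.50 = 91.30 → 91
= RGB(157, 109, 91)


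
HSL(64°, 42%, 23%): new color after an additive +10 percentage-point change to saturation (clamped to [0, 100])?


Original S = 42%
Adjustment = +10 percentage points
New S = 42 + (10) = 52
Clamp to [0, 100] → 52
= HSL(64°, 52%, 23%)


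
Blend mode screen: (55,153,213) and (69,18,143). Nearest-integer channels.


Screen: C = 255 - (255-A)×(255-B)/255, rounded to nearest integer
R: 255 - (255-55)×(255-69)/255 = 255 - 37200/255 ≈ 255 - 145.882 = 109.118 → 109
G: 255 - (255-153)×(255-18)/255 = 255 - 24174/255 ≈ 255 - 94.800 = 160.200 → 160
B: 255 - (255-213)×(255-143)/255 = 255 - 4704/255 ≈ 255 - 18.447 = 236.553 → 237
= RGB(109, 160, 237)


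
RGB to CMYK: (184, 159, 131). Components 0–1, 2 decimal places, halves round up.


R'=184/255≈0.7216, G'=159/255≈0.6235, B'=131/255≈0.5137
K = 1 - max(R',G',B') = 1 - 184/255 = 71/255 = 0.27843… → 0.28
(1-R'-K)/(1-K) simplifies to (max-R)/max with max = 184:
C = (184-184)/184 = 0/184 = 0 → 0.00
M = (184-159)/184 = 25/184 = 0.13586… → 0.14
Y = (184-131)/184 = 53/184 = 0.28804… → 0.29
= CMYK(0.00, 0.14, 0.29, 0.28)


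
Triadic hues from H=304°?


Triadic: equally spaced at 120° intervals
H1 = 304°
H2 = (304 + 120) mod 360 = 64°
H3 = (304 + 240) mod 360 = 184°
Triadic = 304°, 64°, 184°


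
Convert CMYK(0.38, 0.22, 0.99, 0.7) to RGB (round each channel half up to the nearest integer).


R = 255 × (1-C) × (1-K) = 255 × 0.62 × 0.30 = 47.43 → 47
G = 255 × (1-M) × (1-K) = 255 × 0.78 × 0.30 = 59.67 → 60
B = 255 × (1-Y) × (1-K) = 255 × 0.01 × 0.30 = 0.765 → 1
= RGB(47, 60, 1)


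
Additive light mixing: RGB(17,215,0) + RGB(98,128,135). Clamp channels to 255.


Additive: each channel = min(255, C₁+C₂)
R: 17+98 = 115 → 115
G: 215+128 = 343 → 255
B: 0+135 = 135 → 135
= RGB(115, 255, 135)


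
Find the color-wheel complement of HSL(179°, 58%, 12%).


Complement = opposite side of color wheel = hue + 180°
H' = (179 + 180) mod 360 = 359°
S and L unchanged.
= HSL(359°, 58%, 12%)


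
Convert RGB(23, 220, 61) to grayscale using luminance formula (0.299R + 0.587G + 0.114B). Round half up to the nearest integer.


Gray = 0.299×R + 0.587×G + 0.114×B
Gray = 0.299×23 + 0.587×220 + 0.114×61
Gray = 6.877 + 129.140 + 6.954
Gray = 142.971 → round half up → 143
Gray = 143


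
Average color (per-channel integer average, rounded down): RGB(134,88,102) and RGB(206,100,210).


Midpoint: each channel = ⌊(C₁+C₂)/2⌋
R: ⌊(134+206)/2⌋ = 170
G: ⌊(88+100)/2⌋ = 94
B: ⌊(102+210)/2⌋ = 156
= RGB(170, 94, 156)


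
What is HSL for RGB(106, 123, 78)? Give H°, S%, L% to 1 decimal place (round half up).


Normalize: R'=106/255≈0.4157, G'=123/255≈0.4824, B'=78/255≈0.3059
Max=123/255, Min=78/255, Δ=Max-Min=45/255
L = (Max+Min)/2 = (123+78)/510 = 201/510 = 0.39411… → L = 39.4%
L ≤ 0.5 → S = Δ/(Max+Min) = 45/(123+78) = 45/201 = 0.22388… → S = 22.4%
(the 1/255 factors cancel in S and H, so raw channel differences can be used)
Max is G' → H = 60 × ((B-R)/Δ + 2) = 60 × ((78-106)/45 + 2)
  -28/45 + 2 = -0.6222… + 2 = 1.3777…
  H = 60 × 1.3777… = 82.666…° → H = 82.7°
= HSL(82.7°, 22.4%, 39.4%)


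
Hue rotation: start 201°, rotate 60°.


New hue = (H + rotation) mod 360
New hue = (201 + 60) mod 360
= 261 mod 360
= 261°


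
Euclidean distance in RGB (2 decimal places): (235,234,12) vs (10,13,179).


d = √[(R₁-R₂)² + (G₁-G₂)² + (B₁-B₂)²]
d = √[(235-10)² + (234-13)² + (12-179)²]
d = √[50625 + 48841 + 27889]
d = √127355
d ≈ 356.87


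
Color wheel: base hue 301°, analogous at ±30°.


Base hue: 301°
Left analog: (301 - 30) mod 360 = 271°
Right analog: (301 + 30) mod 360 = 331°
Analogous hues = 271° and 331°


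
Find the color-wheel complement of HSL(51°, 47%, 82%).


Complement = opposite side of color wheel = hue + 180°
H' = (51 + 180) mod 360 = 231°
S and L unchanged.
= HSL(231°, 47%, 82%)


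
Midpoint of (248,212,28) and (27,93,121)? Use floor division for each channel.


Midpoint: each channel = ⌊(C₁+C₂)/2⌋
R: ⌊(248+27)/2⌋ = 137
G: ⌊(212+93)/2⌋ = 152
B: ⌊(28+121)/2⌋ = 74
= RGB(137, 152, 74)


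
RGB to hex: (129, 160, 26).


R = 129 → 81 (hex)
G = 160 → A0 (hex)
B = 26 → 1A (hex)
Hex = #81A01A


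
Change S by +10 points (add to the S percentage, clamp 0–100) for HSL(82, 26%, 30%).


Original S = 26%
Adjustment = +10 percentage points
New S = 26 + (10) = 36
Clamp to [0, 100] → 36
= HSL(82°, 36%, 30%)


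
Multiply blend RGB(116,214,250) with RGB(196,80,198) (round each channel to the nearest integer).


Multiply: C = A×B/255, rounded to nearest integer
R: 116×196/255 = 22736/255 ≈ 89.161 → 89
G: 214×80/255 = 17120/255 ≈ 67.137 → 67
B: 250×198/255 = 49500/255 ≈ 194.118 → 194
= RGB(89, 67, 194)


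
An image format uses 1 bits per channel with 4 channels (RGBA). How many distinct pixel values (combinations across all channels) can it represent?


Total bits = 1 bits/channel × 4 channels = 4 bits
Distinct pixel values = 2^4
= 16 pixel values


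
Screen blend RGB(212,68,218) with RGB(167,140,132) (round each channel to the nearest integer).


Screen: C = 255 - (255-A)×(255-B)/255, rounded to nearest integer
R: 255 - (255-212)×(255-167)/255 = 255 - 3784/255 ≈ 255 - 14.839 = 240.161 → 240
G: 255 - (255-68)×(255-140)/255 = 255 - 21505/255 ≈ 255 - 84.333 = 170.667 → 171
B: 255 - (255-218)×(255-132)/255 = 255 - 4551/255 ≈ 255 - 17.847 = 237.153 → 237
= RGB(240, 171, 237)


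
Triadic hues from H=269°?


Triadic: equally spaced at 120° intervals
H1 = 269°
H2 = (269 + 120) mod 360 = 29°
H3 = (269 + 240) mod 360 = 149°
Triadic = 269°, 29°, 149°


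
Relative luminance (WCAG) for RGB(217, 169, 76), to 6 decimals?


Linearize each channel (sRGB transfer function): c = v/255; c_lin = c/12.92 if c ≤ 0.04045, else ((c+0.055)/1.055)^2.4
  R: 217/255 ≈ 0.850980 > 0.04045 → ((0.850980+0.055)/1.055)^2.4 ≈ 0.693872
  G: 169/255 ≈ 0.662745 > 0.04045 → ((0.662745+0.055)/1.055)^2.4 ≈ 0.396755
  B: 76/255 ≈ 0.298039 > 0.04045 → ((0.298039+0.055)/1.055)^2.4 ≈ 0.072272
R_lin = 0.693872, G_lin = 0.396755, B_lin = 0.072272
L = 0.2126×R + 0.7152×G + 0.0722×B
L = 0.2126×0.693872 + 0.7152×0.396755 + 0.0722×0.072272
L ≈ 0.436495


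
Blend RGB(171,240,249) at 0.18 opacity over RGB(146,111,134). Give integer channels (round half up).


C = α×F + (1-α)×B, with 1-α = 0.82
R: 0.18×171 + 0.82×146 = 30.78 + 119.72 = 150.50 → 151
G: 0.18×240 + 0.82×111 = 43.20 + 91.02 = 134.22 → 134
B: 0.18×249 + 0.82×134 = 44.82 + 109.88 = 154.70 → 155
= RGB(151, 134, 155)


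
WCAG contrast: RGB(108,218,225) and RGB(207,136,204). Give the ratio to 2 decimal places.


Linearize each sRGB channel c=v/255: c/12.92 if c ≤ 0.04045 else ((c+0.055)/1.055)^2.4
L = 0.2126×R_lin + 0.7152×G_lin + 0.0722×B_lin
Color 1 (108,218,225):
  R=108: 108/255≈0.4235 > 0.04045 → ((0.4235+0.055)/1.055)^2.4 ≈ 0.14996
  G=218: 218/255≈0.8549 > 0.04045 → ((0.8549+0.055)/1.055)^2.4 ≈ 0.70110
  B=225: 225/255≈0.8824 > 0.04045 → ((0.8824+0.055)/1.055)^2.4 ≈ 0.75294
  L1 = 0.2126×0.14996 + 0.7152×0.70110 + 0.0722×0.75294 ≈ 0.58767
Color 2 (207,136,204):
  R=207: 207/255≈0.8118 > 0.04045 → ((0.8118+0.055)/1.055)^2.4 ≈ 0.62396
  G=136: 136/255≈0.5333 > 0.04045 → ((0.5333+0.055)/1.055)^2.4 ≈ 0.24620
  B=204: 204/255≈0.8000 > 0.04045 → ((0.8000+0.055)/1.055)^2.4 ≈ 0.60383
  L2 = 0.2126×0.62396 + 0.7152×0.24620 + 0.0722×0.60383 ≈ 0.35233
Lighter = 0.58767, Darker = 0.35233
Ratio = (L_lighter + 0.05) / (L_darker + 0.05)
Ratio = (0.58767 + 0.05) / (0.35233 + 0.05) = 0.63767 / 0.40233 ≈ 1.5849
Ratio ≈ 1.58:1


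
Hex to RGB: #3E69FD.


3E → 62 (R)
69 → 105 (G)
FD → 253 (B)
= RGB(62, 105, 253)


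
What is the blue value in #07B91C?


Color: #07B91C
R = 07 = 7
G = B9 = 185
B = 1C = 28
Blue = 28


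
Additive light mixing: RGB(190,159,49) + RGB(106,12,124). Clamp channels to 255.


Additive: each channel = min(255, C₁+C₂)
R: 190+106 = 296 → 255
G: 159+12 = 171 → 171
B: 49+124 = 173 → 173
= RGB(255, 171, 173)


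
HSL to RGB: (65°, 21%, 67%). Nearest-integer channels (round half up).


H=65°, S=0.21, L=0.67
C = (1-|2L-1|)×S = (1-|0.34|)×0.21 = 0.1386
H' = H/60 = 65/60 ≈ 1.0833; X = C×(1-|H' mod 2 - 1|) = 0.12705
m = L - C/2 = 0.67 - 0.0693 = 0.6007
Sector ⌊H'⌋ = 1 → (R',G',B') = (0.12705, 0.1386, 0.0)
RGB = ((R'+m)×255, (G'+m)×255, (B'+m)×255) = (185.57625, 188.5215, 153.1785)
Round half up → RGB(186, 189, 153)


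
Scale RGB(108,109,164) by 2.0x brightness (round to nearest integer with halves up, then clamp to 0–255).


Multiply each channel by 2.0, round half up, clamp to [0, 255]
R: 108×2.0 = 216
G: 109×2.0 = 218
B: 164×2.0 = 328 → clamp → 255
= RGB(216, 218, 255)


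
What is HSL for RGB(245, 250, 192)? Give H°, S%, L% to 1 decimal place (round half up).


Normalize: R'=245/255≈0.9608, G'=250/255≈0.9804, B'=192/255≈0.7529
Max=250/255, Min=192/255, Δ=Max-Min=58/255
L = (Max+Min)/2 = (250+192)/510 = 442/510 = 0.86666… → L = 86.7%
L > 0.5 → S = Δ/(2-Max-Min) = 58/(510-250-192) = 58/68 = 0.85294… → S = 85.3%
(the 1/255 factors cancel in S and H, so raw channel differences can be used)
Max is G' → H = 60 × ((B-R)/Δ + 2) = 60 × ((192-245)/58 + 2)
  -53/58 + 2 = -0.9137… + 2 = 1.0862…
  H = 60 × 1.0862… = 65.172…° → H = 65.2°
= HSL(65.2°, 85.3%, 86.7%)


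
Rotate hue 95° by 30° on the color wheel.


New hue = (H + rotation) mod 360
New hue = (95 + 30) mod 360
= 125 mod 360
= 125°


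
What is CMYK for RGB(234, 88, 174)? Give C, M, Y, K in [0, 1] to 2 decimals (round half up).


R'=234/255≈0.9176, G'=88/255≈0.3451, B'=174/255≈0.6824
K = 1 - max(R',G',B') = 1 - 234/255 = 21/255 = 0.08235… → 0.08
(1-R'-K)/(1-K) simplifies to (max-R)/max with max = 234:
C = (234-234)/234 = 0/234 = 0 → 0.00
M = (234-88)/234 = 146/234 = 0.62393… → 0.62
Y = (234-174)/234 = 60/234 = 0.25641… → 0.26
= CMYK(0.00, 0.62, 0.26, 0.08)


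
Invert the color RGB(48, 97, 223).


Invert: (255-R, 255-G, 255-B)
R: 255-48 = 207
G: 255-97 = 158
B: 255-223 = 32
= RGB(207, 158, 32)


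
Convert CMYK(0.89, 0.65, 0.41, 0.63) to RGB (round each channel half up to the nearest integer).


R = 255 × (1-C) × (1-K) = 255 × 0.11 × 0.37 = 10.3785 → 10
G = 255 × (1-M) × (1-K) = 255 × 0.35 × 0.37 = 33.0225 → 33
B = 255 × (1-Y) × (1-K) = 255 × 0.59 × 0.37 = 55.6665 → 56
= RGB(10, 33, 56)


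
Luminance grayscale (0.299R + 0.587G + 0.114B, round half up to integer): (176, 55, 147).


Gray = 0.299×R + 0.587×G + 0.114×B
Gray = 0.299×176 + 0.587×55 + 0.114×147
Gray = 52.624 + 32.285 + 16.758
Gray = 101.667 → round half up → 102
Gray = 102


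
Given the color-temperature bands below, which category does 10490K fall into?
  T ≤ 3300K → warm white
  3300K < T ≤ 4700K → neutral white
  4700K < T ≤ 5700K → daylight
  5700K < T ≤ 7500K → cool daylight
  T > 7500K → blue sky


Temperature: 10490K
10490K > 7500K → blue sky
Classification: blue sky


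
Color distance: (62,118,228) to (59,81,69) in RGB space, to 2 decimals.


d = √[(R₁-R₂)² + (G₁-G₂)² + (B₁-B₂)²]
d = √[(62-59)² + (118-81)² + (228-69)²]
d = √[9 + 1369 + 25281]
d = √26659
d ≈ 163.28


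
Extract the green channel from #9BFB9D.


Color: #9BFB9D
R = 9B = 155
G = FB = 251
B = 9D = 157
Green = 251


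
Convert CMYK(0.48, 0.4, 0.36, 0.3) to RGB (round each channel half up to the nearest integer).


R = 255 × (1-C) × (1-K) = 255 × 0.52 × 0.70 = 92.82 → 93
G = 255 × (1-M) × (1-K) = 255 × 0.60 × 0.70 = 107.1 → 107
B = 255 × (1-Y) × (1-K) = 255 × 0.64 × 0.70 = 114.24 → 114
= RGB(93, 107, 114)


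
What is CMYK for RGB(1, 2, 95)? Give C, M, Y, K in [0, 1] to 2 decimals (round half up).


R'=1/255≈0.0039, G'=2/255≈0.0078, B'=95/255≈0.3725
K = 1 - max(R',G',B') = 1 - 95/255 = 160/255 = 0.62745… → 0.63
(1-R'-K)/(1-K) simplifies to (max-R)/max with max = 95:
C = (95-1)/95 = 94/95 = 0.98947… → 0.99
M = (95-2)/95 = 93/95 = 0.97894… → 0.98
Y = (95-95)/95 = 0/95 = 0 → 0.00
= CMYK(0.99, 0.98, 0.00, 0.63)


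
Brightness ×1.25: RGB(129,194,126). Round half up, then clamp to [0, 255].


Multiply each channel by 1.25, round half up, clamp to [0, 255]
R: 129×1.25 = 161.25 → round → 161
G: 194×1.25 = 242.5 → round → 243
B: 126×1.25 = 157.5 → round → 158
= RGB(161, 243, 158)


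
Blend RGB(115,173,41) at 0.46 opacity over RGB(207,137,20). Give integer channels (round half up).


C = α×F + (1-α)×B, with 1-α = 0.54
R: 0.46×115 + 0.54×207 = 52.90 + 111.78 = 164.68 → 165
G: 0.46×173 + 0.54×137 = 79.58 + 73.98 = 153.56 → 154
B: 0.46×41 + 0.54×20 = 18.86 + 10.80 = 29.66 → 30
= RGB(165, 154, 30)


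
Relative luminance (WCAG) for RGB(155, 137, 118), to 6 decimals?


Linearize each channel (sRGB transfer function): c = v/255; c_lin = c/12.92 if c ≤ 0.04045, else ((c+0.055)/1.055)^2.4
  R: 155/255 ≈ 0.607843 > 0.04045 → ((0.607843+0.055)/1.055)^2.4 ≈ 0.327778
  G: 137/255 ≈ 0.537255 > 0.04045 → ((0.537255+0.055)/1.055)^2.4 ≈ 0.250158
  B: 118/255 ≈ 0.462745 > 0.04045 → ((0.462745+0.055)/1.055)^2.4 ≈ 0.181164
R_lin = 0.327778, G_lin = 0.250158, B_lin = 0.181164
L = 0.2126×R + 0.7152×G + 0.0722×B
L = 0.2126×0.327778 + 0.7152×0.250158 + 0.0722×0.181164
L ≈ 0.261679


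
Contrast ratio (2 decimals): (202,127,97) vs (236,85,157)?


Linearize each sRGB channel c=v/255: c/12.92 if c ≤ 0.04045 else ((c+0.055)/1.055)^2.4
L = 0.2126×R_lin + 0.7152×G_lin + 0.0722×B_lin
Color 1 (202,127,97):
  R=202: 202/255≈0.7922 > 0.04045 → ((0.7922+0.055)/1.055)^2.4 ≈ 0.59062
  G=127: 127/255≈0.4980 > 0.04045 → ((0.4980+0.055)/1.055)^2.4 ≈ 0.21223
  B=97: 97/255≈0.3804 > 0.04045 → ((0.3804+0.055)/1.055)^2.4 ≈ 0.11954
  L1 = 0.2126×0.59062 + 0.7152×0.21223 + 0.0722×0.11954 ≈ 0.28598
Color 2 (236,85,157):
  R=236: 236/255≈0.9255 > 0.04045 → ((0.9255+0.055)/1.055)^2.4 ≈ 0.83880
  G=85: 85/255≈0.3333 > 0.04045 → ((0.3333+0.055)/1.055)^2.4 ≈ 0.09084
  B=157: 157/255≈0.6157 > 0.04045 → ((0.6157+0.055)/1.055)^2.4 ≈ 0.33716
  L2 = 0.2126×0.83880 + 0.7152×0.09084 + 0.0722×0.33716 ≈ 0.26764
Lighter = 0.28598, Darker = 0.26764
Ratio = (L_lighter + 0.05) / (L_darker + 0.05)
Ratio = (0.28598 + 0.05) / (0.26764 + 0.05) = 0.33598 / 0.31764 ≈ 1.0577
Ratio ≈ 1.06:1


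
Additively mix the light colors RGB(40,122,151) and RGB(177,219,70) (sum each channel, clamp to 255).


Additive: each channel = min(255, C₁+C₂)
R: 40+177 = 217 → 217
G: 122+219 = 341 → 255
B: 151+70 = 221 → 221
= RGB(217, 255, 221)


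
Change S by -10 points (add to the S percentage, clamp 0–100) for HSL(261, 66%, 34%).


Original S = 66%
Adjustment = -10 percentage points
New S = 66 + (-10) = 56
Clamp to [0, 100] → 56
= HSL(261°, 56%, 34%)


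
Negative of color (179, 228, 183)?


Invert: (255-R, 255-G, 255-B)
R: 255-179 = 76
G: 255-228 = 27
B: 255-183 = 72
= RGB(76, 27, 72)


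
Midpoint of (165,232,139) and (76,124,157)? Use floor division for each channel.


Midpoint: each channel = ⌊(C₁+C₂)/2⌋
R: ⌊(165+76)/2⌋ = 120
G: ⌊(232+124)/2⌋ = 178
B: ⌊(139+157)/2⌋ = 148
= RGB(120, 178, 148)


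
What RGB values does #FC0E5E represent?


FC → 252 (R)
0E → 14 (G)
5E → 94 (B)
= RGB(252, 14, 94)


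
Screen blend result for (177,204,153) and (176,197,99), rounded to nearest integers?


Screen: C = 255 - (255-A)×(255-B)/255, rounded to nearest integer
R: 255 - (255-177)×(255-176)/255 = 255 - 6162/255 ≈ 255 - 24.165 = 230.835 → 231
G: 255 - (255-204)×(255-197)/255 = 255 - 2958/255 ≈ 255 - 11.600 = 243.400 → 243
B: 255 - (255-153)×(255-99)/255 = 255 - 15912/255 ≈ 255 - 62.400 = 192.600 → 193
= RGB(231, 243, 193)


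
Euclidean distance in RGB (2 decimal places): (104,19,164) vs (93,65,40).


d = √[(R₁-R₂)² + (G₁-G₂)² + (B₁-B₂)²]
d = √[(104-93)² + (19-65)² + (164-40)²]
d = √[121 + 2116 + 15376]
d = √17613
d ≈ 132.71


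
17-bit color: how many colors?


Colors = 2^bits = 2^17
= 131,072 colors


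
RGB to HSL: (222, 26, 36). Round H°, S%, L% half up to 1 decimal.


Normalize: R'=222/255≈0.8706, G'=26/255≈0.1020, B'=36/255≈0.1412
Max=222/255, Min=26/255, Δ=Max-Min=196/255
L = (Max+Min)/2 = (222+26)/510 = 248/510 = 0.48627… → L = 48.6%
L ≤ 0.5 → S = Δ/(Max+Min) = 196/(222+26) = 196/248 = 0.79032… → S = 79.0%
(the 1/255 factors cancel in S and H, so raw channel differences can be used)
Max is R' → H = 60 × (((G-B)/Δ) mod 6) = 60 × (((26-36)/196) mod 6)
  (-10)/196 = -0.0510…; negative, so add 6 → 5.9489…
  H = 60 × 5.9489… = 356.938…° → H = 356.9°
= HSL(356.9°, 79.0%, 48.6%)


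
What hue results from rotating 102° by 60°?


New hue = (H + rotation) mod 360
New hue = (102 + 60) mod 360
= 162 mod 360
= 162°


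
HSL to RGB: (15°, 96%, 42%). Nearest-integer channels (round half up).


H=15°, S=0.96, L=0.42
C = (1-|2L-1|)×S = (1-|-0.16|)×0.96 = 0.8064
H' = H/60 = 15/60 ≈ 0.2500; X = C×(1-|H' mod 2 - 1|) = 0.2016
m = L - C/2 = 0.42 - 0.4032 = 0.0168
Sector ⌊H'⌋ = 0 → (R',G',B') = (0.8064, 0.2016, 0.0)
RGB = ((R'+m)×255, (G'+m)×255, (B'+m)×255) = (209.916, 55.692, 4.284)
Round half up → RGB(210, 56, 4)


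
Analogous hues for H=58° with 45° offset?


Base hue: 58°
Left analog: (58 - 45) mod 360 = 13°
Right analog: (58 + 45) mod 360 = 103°
Analogous hues = 13° and 103°


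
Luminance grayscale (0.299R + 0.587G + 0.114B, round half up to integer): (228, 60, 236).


Gray = 0.299×R + 0.587×G + 0.114×B
Gray = 0.299×228 + 0.587×60 + 0.114×236
Gray = 68.172 + 35.220 + 26.904
Gray = 130.296 → round half up → 130
Gray = 130


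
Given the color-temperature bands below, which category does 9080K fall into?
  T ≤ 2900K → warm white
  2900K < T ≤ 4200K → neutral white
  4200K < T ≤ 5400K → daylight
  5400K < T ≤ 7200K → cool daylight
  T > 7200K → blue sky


Temperature: 9080K
9080K > 7200K → blue sky
Classification: blue sky


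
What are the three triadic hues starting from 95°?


Triadic: equally spaced at 120° intervals
H1 = 95°
H2 = (95 + 120) mod 360 = 215°
H3 = (95 + 240) mod 360 = 335°
Triadic = 95°, 215°, 335°


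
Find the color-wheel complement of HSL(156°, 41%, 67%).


Complement = opposite side of color wheel = hue + 180°
H' = (156 + 180) mod 360 = 336°
S and L unchanged.
= HSL(336°, 41%, 67%)


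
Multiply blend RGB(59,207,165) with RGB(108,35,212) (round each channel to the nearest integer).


Multiply: C = A×B/255, rounded to nearest integer
R: 59×108/255 = 6372/255 ≈ 24.988 → 25
G: 207×35/255 = 7245/255 ≈ 28.412 → 28
B: 165×212/255 = 34980/255 ≈ 137.176 → 137
= RGB(25, 28, 137)


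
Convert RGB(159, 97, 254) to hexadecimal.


R = 159 → 9F (hex)
G = 97 → 61 (hex)
B = 254 → FE (hex)
Hex = #9F61FE


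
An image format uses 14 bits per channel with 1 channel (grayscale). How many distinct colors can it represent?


Total bits = 14 bits/channel × 1 channels = 14 bits
Distinct colors = 2^14
= 16,384 colors


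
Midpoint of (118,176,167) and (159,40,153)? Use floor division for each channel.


Midpoint: each channel = ⌊(C₁+C₂)/2⌋
R: ⌊(118+159)/2⌋ = 138
G: ⌊(176+40)/2⌋ = 108
B: ⌊(167+153)/2⌋ = 160
= RGB(138, 108, 160)


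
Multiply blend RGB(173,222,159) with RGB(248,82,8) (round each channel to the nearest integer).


Multiply: C = A×B/255, rounded to nearest integer
R: 173×248/255 = 42904/255 ≈ 168.251 → 168
G: 222×82/255 = 18204/255 ≈ 71.388 → 71
B: 159×8/255 = 1272/255 ≈ 4.988 → 5
= RGB(168, 71, 5)


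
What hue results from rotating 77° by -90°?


New hue = (H + rotation) mod 360
New hue = (77 -90) mod 360
= -13 mod 360
= 347°


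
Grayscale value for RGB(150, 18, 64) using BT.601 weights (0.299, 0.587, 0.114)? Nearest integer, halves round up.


Gray = 0.299×R + 0.587×G + 0.114×B
Gray = 0.299×150 + 0.587×18 + 0.114×64
Gray = 44.850 + 10.566 + 7.296
Gray = 62.712 → round half up → 63
Gray = 63


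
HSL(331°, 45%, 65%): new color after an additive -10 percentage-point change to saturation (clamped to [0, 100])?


Original S = 45%
Adjustment = -10 percentage points
New S = 45 + (-10) = 35
Clamp to [0, 100] → 35
= HSL(331°, 35%, 65%)


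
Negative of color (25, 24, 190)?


Invert: (255-R, 255-G, 255-B)
R: 255-25 = 230
G: 255-24 = 231
B: 255-190 = 65
= RGB(230, 231, 65)


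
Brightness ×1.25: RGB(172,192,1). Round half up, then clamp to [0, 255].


Multiply each channel by 1.25, round half up, clamp to [0, 255]
R: 172×1.25 = 215
G: 192×1.25 = 240
B: 1×1.25 = 1.25 → round → 1
= RGB(215, 240, 1)


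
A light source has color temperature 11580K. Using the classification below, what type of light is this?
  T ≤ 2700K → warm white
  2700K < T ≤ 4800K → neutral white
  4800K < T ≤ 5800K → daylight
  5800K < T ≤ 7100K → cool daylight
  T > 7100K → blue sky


Temperature: 11580K
11580K > 7100K → blue sky
Classification: blue sky


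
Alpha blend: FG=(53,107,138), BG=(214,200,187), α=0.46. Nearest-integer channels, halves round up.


C = α×F + (1-α)×B, with 1-α = 0.54
R: 0.46×53 + 0.54×214 = 24.38 + 115.56 = 139.94 → 140
G: 0.46×107 + 0.54×200 = 49.22 + 108.00 = 157.22 → 157
B: 0.46×138 + 0.54×187 = 63.48 + 100.98 = 164.46 → 164
= RGB(140, 157, 164)


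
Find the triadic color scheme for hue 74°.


Triadic: equally spaced at 120° intervals
H1 = 74°
H2 = (74 + 120) mod 360 = 194°
H3 = (74 + 240) mod 360 = 314°
Triadic = 74°, 194°, 314°


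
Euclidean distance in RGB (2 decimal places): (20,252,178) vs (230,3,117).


d = √[(R₁-R₂)² + (G₁-G₂)² + (B₁-B₂)²]
d = √[(20-230)² + (252-3)² + (178-117)²]
d = √[44100 + 62001 + 3721]
d = √109822
d ≈ 331.39


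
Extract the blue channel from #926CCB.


Color: #926CCB
R = 92 = 146
G = 6C = 108
B = CB = 203
Blue = 203


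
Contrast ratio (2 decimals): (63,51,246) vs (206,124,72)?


Linearize each sRGB channel c=v/255: c/12.92 if c ≤ 0.04045 else ((c+0.055)/1.055)^2.4
L = 0.2126×R_lin + 0.7152×G_lin + 0.0722×B_lin
Color 1 (63,51,246):
  R=63: 63/255≈0.2471 > 0.04045 → ((0.2471+0.055)/1.055)^2.4 ≈ 0.04971
  G=51: 51/255≈0.2000 > 0.04045 → ((0.2000+0.055)/1.055)^2.4 ≈ 0.03310
  B=246: 246/255≈0.9647 > 0.04045 → ((0.9647+0.055)/1.055)^2.4 ≈ 0.92158
  L1 = 0.2126×0.04971 + 0.7152×0.03310 + 0.0722×0.92158 ≈ 0.10078
Color 2 (206,124,72):
  R=206: 206/255≈0.8078 > 0.04045 → ((0.8078+0.055)/1.055)^2.4 ≈ 0.61721
  G=124: 124/255≈0.4863 > 0.04045 → ((0.4863+0.055)/1.055)^2.4 ≈ 0.20156
  B=72: 72/255≈0.2824 > 0.04045 → ((0.2824+0.055)/1.055)^2.4 ≈ 0.06480
  L2 = 0.2126×0.61721 + 0.7152×0.20156 + 0.0722×0.06480 ≈ 0.28005
Lighter = 0.28005, Darker = 0.10078
Ratio = (L_lighter + 0.05) / (L_darker + 0.05)
Ratio = (0.28005 + 0.05) / (0.10078 + 0.05) = 0.33005 / 0.15078 ≈ 2.1889
Ratio ≈ 2.19:1


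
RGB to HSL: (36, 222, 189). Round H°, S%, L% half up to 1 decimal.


Normalize: R'=36/255≈0.1412, G'=222/255≈0.8706, B'=189/255≈0.7412
Max=222/255, Min=36/255, Δ=Max-Min=186/255
L = (Max+Min)/2 = (222+36)/510 = 258/510 = 0.50588… → L = 50.6%
L > 0.5 → S = Δ/(2-Max-Min) = 186/(510-222-36) = 186/252 = 0.73809… → S = 73.8%
(the 1/255 factors cancel in S and H, so raw channel differences can be used)
Max is G' → H = 60 × ((B-R)/Δ + 2) = 60 × ((189-36)/186 + 2)
  153/186 + 2 = 0.8225… + 2 = 2.8225…
  H = 60 × 2.8225… = 169.354…° → H = 169.4°
= HSL(169.4°, 73.8%, 50.6%)


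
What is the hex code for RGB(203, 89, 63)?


R = 203 → CB (hex)
G = 89 → 59 (hex)
B = 63 → 3F (hex)
Hex = #CB593F


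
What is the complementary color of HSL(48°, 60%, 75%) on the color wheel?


Complement = opposite side of color wheel = hue + 180°
H' = (48 + 180) mod 360 = 228°
S and L unchanged.
= HSL(228°, 60%, 75%)


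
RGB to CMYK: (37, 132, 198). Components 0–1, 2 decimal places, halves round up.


R'=37/255≈0.1451, G'=132/255≈0.5176, B'=198/255≈0.7765
K = 1 - max(R',G',B') = 1 - 198/255 = 57/255 = 0.22352… → 0.22
(1-R'-K)/(1-K) simplifies to (max-R)/max with max = 198:
C = (198-37)/198 = 161/198 = 0.81313… → 0.81
M = (198-132)/198 = 66/198 = 0.33333… → 0.33
Y = (198-198)/198 = 0/198 = 0 → 0.00
= CMYK(0.81, 0.33, 0.00, 0.22)


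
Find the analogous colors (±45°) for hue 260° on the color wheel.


Base hue: 260°
Left analog: (260 - 45) mod 360 = 215°
Right analog: (260 + 45) mod 360 = 305°
Analogous hues = 215° and 305°


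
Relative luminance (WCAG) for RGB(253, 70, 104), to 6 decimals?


Linearize each channel (sRGB transfer function): c = v/255; c_lin = c/12.92 if c ≤ 0.04045, else ((c+0.055)/1.055)^2.4
  R: 253/255 ≈ 0.992157 > 0.04045 → ((0.992157+0.055)/1.055)^2.4 ≈ 0.982251
  G: 70/255 ≈ 0.274510 > 0.04045 → ((0.274510+0.055)/1.055)^2.4 ≈ 0.061246
  B: 104/255 ≈ 0.407843 > 0.04045 → ((0.407843+0.055)/1.055)^2.4 ≈ 0.138432
R_lin = 0.982251, G_lin = 0.061246, B_lin = 0.138432
L = 0.2126×R + 0.7152×G + 0.0722×B
L = 0.2126×0.982251 + 0.7152×0.061246 + 0.0722×0.138432
L ≈ 0.262624


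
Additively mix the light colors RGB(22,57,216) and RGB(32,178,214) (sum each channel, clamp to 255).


Additive: each channel = min(255, C₁+C₂)
R: 22+32 = 54 → 54
G: 57+178 = 235 → 235
B: 216+214 = 430 → 255
= RGB(54, 235, 255)


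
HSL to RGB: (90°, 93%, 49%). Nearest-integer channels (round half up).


H=90°, S=0.93, L=0.49
C = (1-|2L-1|)×S = (1-|-0.02|)×0.93 = 0.9114
H' = H/60 = 90/60 ≈ 1.5000; X = C×(1-|H' mod 2 - 1|) = 0.4557
m = L - C/2 = 0.49 - 0.4557 = 0.0343
Sector ⌊H'⌋ = 1 → (R',G',B') = (0.4557, 0.9114, 0.0)
RGB = ((R'+m)×255, (G'+m)×255, (B'+m)×255) = (124.95, 241.1535, 8.7465)
Round half up → RGB(125, 241, 9)


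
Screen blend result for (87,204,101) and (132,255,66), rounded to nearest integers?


Screen: C = 255 - (255-A)×(255-B)/255, rounded to nearest integer
R: 255 - (255-87)×(255-132)/255 = 255 - 20664/255 ≈ 255 - 81.035 = 173.965 → 174
G: 255 - (255-204)×(255-255)/255 = 255 - 0/255 ≈ 255 - 0.000 = 255.000 → 255
B: 255 - (255-101)×(255-66)/255 = 255 - 29106/255 ≈ 255 - 114.141 = 140.859 → 141
= RGB(174, 255, 141)


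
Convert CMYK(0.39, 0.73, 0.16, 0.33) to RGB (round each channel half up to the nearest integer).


R = 255 × (1-C) × (1-K) = 255 × 0.61 × 0.67 = 104.2185 → 104
G = 255 × (1-M) × (1-K) = 255 × 0.27 × 0.67 = 46.1295 → 46
B = 255 × (1-Y) × (1-K) = 255 × 0.84 × 0.67 = 143.514 → 144
= RGB(104, 46, 144)


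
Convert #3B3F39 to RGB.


3B → 59 (R)
3F → 63 (G)
39 → 57 (B)
= RGB(59, 63, 57)


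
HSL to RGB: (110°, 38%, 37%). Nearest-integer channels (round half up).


H=110°, S=0.38, L=0.37
C = (1-|2L-1|)×S = (1-|-0.26|)×0.38 = 0.2812
H' = H/60 = 110/60 ≈ 1.8333; X = C×(1-|H' mod 2 - 1|) ≈ 0.0469
m = L - C/2 = 0.37 - 0.1406 = 0.2294
Sector ⌊H'⌋ = 1 → (R',G',B') = (≈0.0469, 0.2812, 0.0)
RGB = ((R'+m)×255, (G'+m)×255, (B'+m)×255) = (70.448, 130.203, 58.497)
Round half up → RGB(70, 130, 58)


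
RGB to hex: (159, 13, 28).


R = 159 → 9F (hex)
G = 13 → 0D (hex)
B = 28 → 1C (hex)
Hex = #9F0D1C


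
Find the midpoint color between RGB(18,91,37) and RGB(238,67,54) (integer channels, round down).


Midpoint: each channel = ⌊(C₁+C₂)/2⌋
R: ⌊(18+238)/2⌋ = 128
G: ⌊(91+67)/2⌋ = 79
B: ⌊(37+54)/2⌋ = 45
= RGB(128, 79, 45)
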